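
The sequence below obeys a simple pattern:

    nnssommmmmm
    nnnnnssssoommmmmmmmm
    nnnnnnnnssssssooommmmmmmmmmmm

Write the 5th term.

The n-th term is 3n-1 n's then 2n s's then n o's then 3n+3 m's (n = 1, 2, …).
For term 5, n = 5, so the run lengths are 14, 10, 5, 18.

nnnnnnnnnnnnnnssssssssssooooommmmmmmmmmmmmmmmmm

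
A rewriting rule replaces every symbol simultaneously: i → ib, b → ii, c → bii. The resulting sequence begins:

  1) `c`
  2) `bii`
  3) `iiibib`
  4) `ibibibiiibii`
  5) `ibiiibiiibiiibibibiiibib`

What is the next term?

Rewriting the 24 symbols of ibiiibiiibiiibibibiiibib one by one yields ib ii ib ib ib ii ib ib ib ii ib ib ib ii ib ii ib ii ib ib ib ii ib ii; concatenated:

ibiiibibibiiibibibiiibibibiiibiiibiiibibibiiibii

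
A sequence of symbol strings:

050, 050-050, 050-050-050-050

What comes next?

Each string is two copies of the previous one joined by '-'.
One more doubling of 050-050-050-050 gives the answer.

050-050-050-050-050-050-050-050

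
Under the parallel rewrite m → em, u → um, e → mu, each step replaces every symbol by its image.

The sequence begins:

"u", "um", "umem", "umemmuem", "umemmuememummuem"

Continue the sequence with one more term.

Applying the rule to each of the 16 symbols of umemmuememummuem gives the pieces um em mu em em um mu em mu em um em em um mu em, which concatenate to the answer.

umemmuememummuemmuemumememummuem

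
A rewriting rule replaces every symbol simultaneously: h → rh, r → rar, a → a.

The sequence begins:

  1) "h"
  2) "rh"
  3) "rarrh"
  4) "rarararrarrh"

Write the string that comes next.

rarararararararrarararrarrh

Apply φ to rarararrarrh symbol by symbol: r→rar, a→a, r→rar, a→a, r→rar, a→a, r→rar, r→rar, a→a, r→rar, r→rar, h→rh; joined: rar a rar a rar a rar rar a rar rar rh.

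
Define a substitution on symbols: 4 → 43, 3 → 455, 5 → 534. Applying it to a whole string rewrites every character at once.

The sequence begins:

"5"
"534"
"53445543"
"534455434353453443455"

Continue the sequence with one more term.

Applying the rule to each of the 21 symbols of 534455434353453443455 gives the pieces 534 455 43 43 534 534 43 455 43 455 534 455 43 534 455 43 43 455 43 534 534, which concatenate to the answer.

5344554343534534434554345553445543534455434345543534534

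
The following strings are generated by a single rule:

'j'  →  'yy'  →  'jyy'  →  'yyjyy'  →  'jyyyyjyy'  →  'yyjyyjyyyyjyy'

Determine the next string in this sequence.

From term 3 onward, concatenate the second-to-last term with the last: j·yy = jyy, yy·jyy = yyjyy, …
So term 7 is jyyyyjyy·yyjyyjyyyyjyy.

jyyyyjyyyyjyyjyyyyjyy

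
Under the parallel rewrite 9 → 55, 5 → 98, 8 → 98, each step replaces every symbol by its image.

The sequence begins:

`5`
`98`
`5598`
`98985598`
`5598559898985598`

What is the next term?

98985598989855985598559898985598

Applying the rule to each of the 16 symbols of 5598559898985598 gives the pieces 98 98 55 98 98 98 55 98 55 98 55 98 98 98 55 98, which concatenate to the answer.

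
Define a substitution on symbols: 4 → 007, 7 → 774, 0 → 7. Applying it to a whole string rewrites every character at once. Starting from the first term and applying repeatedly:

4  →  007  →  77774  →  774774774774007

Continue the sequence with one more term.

Rewriting the 15 symbols of 774774774774007 one by one yields 774 774 007 774 774 007 774 774 007 774 774 007 7 7 774; concatenated:

77477400777477400777477400777477400777774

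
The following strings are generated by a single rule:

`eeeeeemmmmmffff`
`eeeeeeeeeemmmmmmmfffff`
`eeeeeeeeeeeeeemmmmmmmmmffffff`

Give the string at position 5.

eeeeeeeeeeeeeeeeeeeeeemmmmmmmmmmmmmffffffff

Reading off run lengths: e runs 6, 10, 14; m runs 5, 7, 9; f runs 4, 5, 6 — each is linear in n, where the shown terms are n = 2, 3, 4.
For term 5, n = 6, so the run lengths are 22, 13, 8.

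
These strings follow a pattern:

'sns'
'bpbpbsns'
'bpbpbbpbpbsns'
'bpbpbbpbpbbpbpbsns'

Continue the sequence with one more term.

Every step adds bpbpb at the front: s(k+1) = bpbpb·s(k).
Applying this once more to bpbpbbpbpbbpbpbsns:

bpbpbbpbpbbpbpbbpbpbsns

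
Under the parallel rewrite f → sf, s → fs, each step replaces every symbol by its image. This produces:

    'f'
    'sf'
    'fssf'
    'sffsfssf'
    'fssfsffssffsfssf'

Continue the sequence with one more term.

Rewriting the 16 symbols of fssfsffssffsfssf one by one yields sf fs fs sf fs sf sf fs fs sf sf fs sf fs fs sf; concatenated:

sffsfssffssfsffsfssfsffssffsfssf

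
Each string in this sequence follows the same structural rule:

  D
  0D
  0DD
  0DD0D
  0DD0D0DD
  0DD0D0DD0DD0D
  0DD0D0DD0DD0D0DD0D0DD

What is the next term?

This is a Fibonacci-style word recurrence s(k) = s(k−1)·s(k−2): e.g. 0D·D = 0DD.
Continuing: 0DD0D0DD0DD0D0DD0D0DD · 0DD0D0DD0DD0D gives term 8.

0DD0D0DD0DD0D0DD0D0DD0DD0D0DD0DD0D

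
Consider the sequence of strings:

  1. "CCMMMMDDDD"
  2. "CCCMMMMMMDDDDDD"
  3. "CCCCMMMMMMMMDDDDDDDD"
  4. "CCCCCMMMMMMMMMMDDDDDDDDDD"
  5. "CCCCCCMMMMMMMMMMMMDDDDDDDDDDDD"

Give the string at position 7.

CCCCCCCCMMMMMMMMMMMMMMMMDDDDDDDDDDDDDDDD

Reading off run lengths: C runs 2, 3, 4, 5, 6; M runs 4, 6, 8, 10, 12; D runs 4, 6, 8, 10, 12 — each is linear in n, where the shown terms are n = 2, 3, 4, 5, 6.
Setting n = 8 gives 8, 16, 16 characters in each block.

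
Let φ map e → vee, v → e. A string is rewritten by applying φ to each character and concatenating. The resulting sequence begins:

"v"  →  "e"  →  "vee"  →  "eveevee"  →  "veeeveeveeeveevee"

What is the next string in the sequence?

eveeveeveeeveeveeeveeveeveeeveeveeeveevee

Replace each of the 17 characters of veeeveeveeeveevee in place — e vee vee vee e vee vee e vee vee vee e vee vee e vee vee — and concatenate.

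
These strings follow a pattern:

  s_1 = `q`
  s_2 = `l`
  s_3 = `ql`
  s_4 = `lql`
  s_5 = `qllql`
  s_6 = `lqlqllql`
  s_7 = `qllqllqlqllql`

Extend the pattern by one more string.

From term 3 onward, concatenate the second-to-last term with the last: q·l = ql, l·ql = lql, …
So term 8 is lqlqllql·qllqllqlqllql.

lqlqllqlqllqllqlqllql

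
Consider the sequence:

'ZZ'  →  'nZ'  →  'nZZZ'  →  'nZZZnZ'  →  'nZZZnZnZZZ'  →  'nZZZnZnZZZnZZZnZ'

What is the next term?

nZZZnZnZZZnZZZnZnZZZnZnZZZ

This is a Fibonacci-style word recurrence s(k) = s(k−1)·s(k−2): e.g. nZ·ZZ = nZZZ.
The next term joins nZZZnZnZZZnZZZnZ and nZZZnZnZZZ.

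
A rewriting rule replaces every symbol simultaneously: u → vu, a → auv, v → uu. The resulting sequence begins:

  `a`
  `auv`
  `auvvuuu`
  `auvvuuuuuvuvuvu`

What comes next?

auvvuuuuuvuvuvuvuvuuuvuuuvuuuvu

Replace each of the 15 characters of auvvuuuuuvuvuvu in place — auv vu uu uu vu vu vu vu vu uu vu uu vu uu vu — and concatenate.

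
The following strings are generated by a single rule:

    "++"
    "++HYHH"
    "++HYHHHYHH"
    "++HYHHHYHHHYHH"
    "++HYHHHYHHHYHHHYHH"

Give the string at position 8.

++HYHHHYHHHYHHHYHHHYHHHYHHHYHH

The strings grow by a fixed suffix HYHH each time.
From ++HYHHHYHHHYHHHYHH, 3 further steps: ++HYHHHYHHHYHHHYHH → ++HYHHHYHHHYHHHYHHHYHH → ++HYHHHYHHHYHHHYHHHYHHHYHH → (answer).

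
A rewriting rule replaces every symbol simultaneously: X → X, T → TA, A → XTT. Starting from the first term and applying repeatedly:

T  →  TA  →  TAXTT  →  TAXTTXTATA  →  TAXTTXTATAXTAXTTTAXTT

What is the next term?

TAXTTXTATAXTAXTTTAXTTXTAXTTXTATATAXTTXTATA

Applying the rule to each of the 21 symbols of TAXTTXTATAXTAXTTTAXTT gives the pieces TA XTT X TA TA X TA XTT TA XTT X TA XTT X TA TA TA XTT X TA TA, which concatenate to the answer.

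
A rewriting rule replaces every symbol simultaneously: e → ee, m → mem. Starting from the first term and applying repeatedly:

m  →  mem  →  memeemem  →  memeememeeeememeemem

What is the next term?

Rewriting the 20 symbols of memeememeeeememeemem one by one yields mem ee mem ee ee mem ee mem ee ee ee ee mem ee mem ee ee mem ee mem; concatenated:

memeememeeeememeememeeeeeeeememeememeeeememeemem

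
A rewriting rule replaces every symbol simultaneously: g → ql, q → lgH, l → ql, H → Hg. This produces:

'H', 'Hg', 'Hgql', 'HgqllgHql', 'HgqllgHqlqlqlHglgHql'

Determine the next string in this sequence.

φ(HgqllgHqlqlqlHglgHql) expands symbol-by-symbol to Hg ql lgH ql ql ql Hg lgH ql lgH ql lgH ql Hg ql ql ql Hg lgH ql; joining the 20 pieces gives the next term.

HgqllgHqlqlqlHglgHqllgHqllgHqlHgqlqlqlHglgHql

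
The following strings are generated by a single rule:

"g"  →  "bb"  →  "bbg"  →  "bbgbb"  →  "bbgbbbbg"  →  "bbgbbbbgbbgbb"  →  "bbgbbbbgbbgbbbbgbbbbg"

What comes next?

bbgbbbbgbbgbbbbgbbbbgbbgbbbbgbbgbb

Each term (from the third on) is the previous term followed by the one before it: term 3 = bb·g = bbg.
Continuing: bbgbbbbgbbgbbbbgbbbbg · bbgbbbbgbbgbb gives term 8.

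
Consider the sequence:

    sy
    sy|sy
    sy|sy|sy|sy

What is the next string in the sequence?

Each string is two copies of the previous one joined by '|'.
Doubling sy|sy|sy|sy with '|' between the halves:

sy|sy|sy|sy|sy|sy|sy|sy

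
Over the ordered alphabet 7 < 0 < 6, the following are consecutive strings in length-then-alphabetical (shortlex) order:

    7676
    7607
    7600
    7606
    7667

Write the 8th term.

0777

Continuing the enumeration 3 steps past 7667: 7667 → 7660 → 7666 → (answer).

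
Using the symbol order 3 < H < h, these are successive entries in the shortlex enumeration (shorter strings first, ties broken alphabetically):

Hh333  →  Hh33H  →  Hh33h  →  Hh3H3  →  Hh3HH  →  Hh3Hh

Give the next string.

Find the rightmost character of Hh3Hh below h, bump it to the next letter, and reset everything to its right to 3.

Hh3h3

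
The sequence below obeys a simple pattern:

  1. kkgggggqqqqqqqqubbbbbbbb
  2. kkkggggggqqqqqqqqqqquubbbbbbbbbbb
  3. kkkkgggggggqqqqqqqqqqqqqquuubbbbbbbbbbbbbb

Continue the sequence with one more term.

kkkkkggggggggqqqqqqqqqqqqqqqqquuuubbbbbbbbbbbbbbbbb

Reading off run lengths: k runs 2, 3, 4; g runs 5, 6, 7; q runs 8, 11, 14; u runs 1, 2, 3; b runs 8, 11, 14 — each is linear in n, where the shown terms are n = 2, 3, 4.
Setting n = 5 gives 5, 8, 17, 4, 17 characters in each block.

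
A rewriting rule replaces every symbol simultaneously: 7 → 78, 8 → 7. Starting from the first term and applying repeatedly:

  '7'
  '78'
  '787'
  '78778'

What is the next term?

78778787

Rewriting each symbol of 78778: 7→78, 8→7, 7→78, 7→78, 8→7, which concatenates to 78 7 78 78 7.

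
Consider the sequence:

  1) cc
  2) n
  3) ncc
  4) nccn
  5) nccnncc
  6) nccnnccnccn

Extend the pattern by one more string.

This is a Fibonacci-style word recurrence s(k) = s(k−1)·s(k−2): e.g. n·cc = ncc.
Continuing: nccnnccnccn · nccnncc gives term 7.

nccnnccnccnnccnncc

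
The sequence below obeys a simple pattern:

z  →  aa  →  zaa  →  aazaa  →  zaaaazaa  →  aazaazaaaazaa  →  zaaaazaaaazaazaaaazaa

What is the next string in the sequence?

This is a Fibonacci-style word recurrence s(k) = s(k−2)·s(k−1): e.g. z·aa = zaa.
So term 8 is aazaazaaaazaa·zaaaazaaaazaazaaaazaa.

aazaazaaaazaazaaaazaaaazaazaaaazaa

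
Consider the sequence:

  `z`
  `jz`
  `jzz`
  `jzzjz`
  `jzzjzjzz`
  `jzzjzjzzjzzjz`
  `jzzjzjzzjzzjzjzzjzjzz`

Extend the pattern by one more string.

Each term (from the third on) is the previous term followed by the one before it: term 3 = jz·z = jzz.
So term 8 is jzzjzjzzjzzjzjzzjzjzz·jzzjzjzzjzzjz.

jzzjzjzzjzzjzjzzjzjzzjzzjzjzzjzzjz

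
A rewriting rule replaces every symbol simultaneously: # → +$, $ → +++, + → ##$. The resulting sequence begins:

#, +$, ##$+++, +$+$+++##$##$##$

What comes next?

##$+++##$+++##$##$##$+$+$++++$+$++++$+$+++

φ(+$+$+++##$##$##$) expands symbol-by-symbol to ##$ +++ ##$ +++ ##$ ##$ ##$ +$ +$ +++ +$ +$ +++ +$ +$ +++; joining the 16 pieces gives the next term.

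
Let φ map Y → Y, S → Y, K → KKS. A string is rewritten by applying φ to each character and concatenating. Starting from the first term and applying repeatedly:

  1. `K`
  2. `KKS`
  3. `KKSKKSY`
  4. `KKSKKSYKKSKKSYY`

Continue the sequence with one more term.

Rewriting the 15 symbols of KKSKKSYKKSKKSYY one by one yields KKS KKS Y KKS KKS Y Y KKS KKS Y KKS KKS Y Y Y; concatenated:

KKSKKSYKKSKKSYYKKSKKSYKKSKKSYYY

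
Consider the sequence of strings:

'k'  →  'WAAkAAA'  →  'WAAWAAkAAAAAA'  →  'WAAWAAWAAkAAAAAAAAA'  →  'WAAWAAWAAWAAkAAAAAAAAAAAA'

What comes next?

s(k+1) = WAA·s(k)·AAA, so each term gains WAA as a prefix and AAA as a suffix.
Applying this once more to WAAWAAWAAWAAkAAAAAAAAAAAA:

WAAWAAWAAWAAWAAkAAAAAAAAAAAAAAA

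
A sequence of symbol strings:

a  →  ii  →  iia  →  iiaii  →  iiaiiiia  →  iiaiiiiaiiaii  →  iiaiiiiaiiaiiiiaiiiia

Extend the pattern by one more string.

iiaiiiiaiiaiiiiaiiiiaiiaiiiiaiiaii

From term 3 onward, concatenate the last term with the second-to-last: ii·a = iia, iia·ii = iiaii, …
Continuing: iiaiiiiaiiaiiiiaiiiia · iiaiiiiaiiaii gives term 8.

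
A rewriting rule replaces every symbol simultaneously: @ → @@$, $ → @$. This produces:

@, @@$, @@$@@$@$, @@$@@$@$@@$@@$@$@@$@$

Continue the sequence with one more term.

@@$@@$@$@@$@@$@$@@$@$@@$@@$@$@@$@@$@$@@$@$@@$@@$@$@@$@$

Applying the rule to each of the 21 symbols of @@$@@$@$@@$@@$@$@@$@$ gives the pieces @@$ @@$ @$ @@$ @@$ @$ @@$ @$ @@$ @@$ @$ @@$ @@$ @$ @@$ @$ @@$ @@$ @$ @@$ @$, which concatenate to the answer.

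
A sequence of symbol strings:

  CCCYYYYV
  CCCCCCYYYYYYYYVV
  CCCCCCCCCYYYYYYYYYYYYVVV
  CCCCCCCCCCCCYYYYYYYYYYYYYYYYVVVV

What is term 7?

Each string has the form C^{3n} Y^{4n} V^{n} (n = 1, 2, …).
Setting n = 7 gives 21, 28, 7 characters in each block.

CCCCCCCCCCCCCCCCCCCCCYYYYYYYYYYYYYYYYYYYYYYYYYYYYVVVVVVV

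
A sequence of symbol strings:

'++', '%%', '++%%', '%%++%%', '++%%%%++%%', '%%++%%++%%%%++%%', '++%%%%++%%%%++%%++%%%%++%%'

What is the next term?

%%++%%++%%%%++%%++%%%%++%%%%++%%++%%%%++%%

This is a Fibonacci-style word recurrence s(k) = s(k−2)·s(k−1): e.g. ++·%% = ++%%.
So term 8 is %%++%%++%%%%++%%·++%%%%++%%%%++%%++%%%%++%%.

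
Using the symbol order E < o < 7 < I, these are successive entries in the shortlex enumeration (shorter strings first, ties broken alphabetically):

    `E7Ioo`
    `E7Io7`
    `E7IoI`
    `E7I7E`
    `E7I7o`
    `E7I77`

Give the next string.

Find the rightmost character of E7I77 below I, bump it to the next letter, and reset everything to its right to E.

E7I7I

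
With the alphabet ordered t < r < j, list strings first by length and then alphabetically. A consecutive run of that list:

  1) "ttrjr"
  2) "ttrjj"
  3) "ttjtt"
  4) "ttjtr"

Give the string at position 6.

ttjrt

Stepping forward 2 times from ttjtr: ttjtr → ttjtj, then the target.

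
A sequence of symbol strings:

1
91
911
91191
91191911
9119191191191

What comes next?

From term 3 onward, concatenate the last term with the second-to-last: 91·1 = 911, 911·91 = 91191, …
Continuing: 9119191191191 · 91191911 gives term 7.

911919119119191191911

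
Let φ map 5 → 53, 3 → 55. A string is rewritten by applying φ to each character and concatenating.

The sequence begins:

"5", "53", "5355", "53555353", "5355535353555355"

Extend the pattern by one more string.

Rewriting the 16 symbols of 5355535353555355 one by one yields 53 55 53 53 53 55 53 55 53 55 53 53 53 55 53 53; concatenated:

53555353535553555355535353555353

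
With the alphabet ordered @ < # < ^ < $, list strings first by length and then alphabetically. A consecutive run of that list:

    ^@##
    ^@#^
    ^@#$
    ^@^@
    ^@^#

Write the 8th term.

Advancing 3 positions from ^@^# through ^@^# → ^@^^ → ^@^$ reaches term 8.

^@$@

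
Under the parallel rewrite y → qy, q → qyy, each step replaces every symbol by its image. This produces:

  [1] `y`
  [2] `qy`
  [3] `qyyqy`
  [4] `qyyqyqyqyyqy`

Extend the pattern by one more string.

qyyqyqyqyyqyqyyqyqyyqyqyqyyqy

Expanding qyyqyqyqyyqy: q→qyy, y→qy, y→qy, q→qyy, y→qy, q→qyy, y→qy, q→qyy, y→qy, y→qy, q→qyy, y→qy. Concatenated: qyy qy qy qyy qy qyy qy qyy qy qy qyy qy.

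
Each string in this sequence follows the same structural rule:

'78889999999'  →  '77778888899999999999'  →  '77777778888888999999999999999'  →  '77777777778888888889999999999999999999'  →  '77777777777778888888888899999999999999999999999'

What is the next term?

Each string has the form 7^{3n-2} 8^{2n+1} 9^{4n+3} (n = 1, 2, …).
Setting n = 6 gives 16, 13, 27 characters in each block.

77777777777777778888888888888999999999999999999999999999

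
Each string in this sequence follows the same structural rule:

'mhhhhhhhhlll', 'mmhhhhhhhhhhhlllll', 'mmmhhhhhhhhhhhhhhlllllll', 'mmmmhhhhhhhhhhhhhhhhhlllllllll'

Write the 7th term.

The n-th term is n-1 m's then 3n+2 h's then 2n-1 l's, where the shown terms are n = 2, 3, 4, 5.
Setting n = 8 gives 7, 26, 15 characters in each block.

mmmmmmmhhhhhhhhhhhhhhhhhhhhhhhhhhlllllllllllllll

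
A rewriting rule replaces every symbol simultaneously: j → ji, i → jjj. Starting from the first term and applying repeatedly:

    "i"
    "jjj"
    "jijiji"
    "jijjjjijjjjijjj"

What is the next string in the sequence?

Replace each of the 15 characters of jijjjjijjjjijjj in place — ji jjj ji ji ji ji jjj ji ji ji ji jjj ji ji ji — and concatenate.

jijjjjijijijijjjjijijijijjjjijiji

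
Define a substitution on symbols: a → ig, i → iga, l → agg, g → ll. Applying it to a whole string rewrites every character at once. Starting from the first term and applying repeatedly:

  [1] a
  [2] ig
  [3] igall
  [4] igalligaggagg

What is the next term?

igalligaggaggigalliglllligllll

Applying the rule to each of the 13 symbols of igalligaggagg gives the pieces iga ll ig agg agg iga ll ig ll ll ig ll ll, which concatenate to the answer.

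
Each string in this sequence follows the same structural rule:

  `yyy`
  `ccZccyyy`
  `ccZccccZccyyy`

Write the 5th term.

Each term is the previous one with ccZcc prepended.
From ccZccccZccyyy, 2 further steps: ccZccccZccyyy → ccZccccZccccZccyyy → (answer).

ccZccccZccccZccccZccyyy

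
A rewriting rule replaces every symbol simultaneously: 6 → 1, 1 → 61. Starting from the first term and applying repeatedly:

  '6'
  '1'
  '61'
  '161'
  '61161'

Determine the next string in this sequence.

Apply φ to 61161 symbol by symbol: 6→1, 1→61, 1→61, 6→1, 1→61; joined: 1 61 61 1 61.

16161161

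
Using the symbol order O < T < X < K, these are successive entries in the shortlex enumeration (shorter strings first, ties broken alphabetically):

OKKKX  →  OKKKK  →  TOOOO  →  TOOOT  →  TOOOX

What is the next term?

TOOOK

Find the rightmost character of TOOOX below K, bump it to the next letter, and reset everything to its right to O.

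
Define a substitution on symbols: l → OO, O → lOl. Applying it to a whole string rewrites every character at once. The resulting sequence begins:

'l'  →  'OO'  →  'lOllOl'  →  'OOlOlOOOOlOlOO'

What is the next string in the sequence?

φ(OOlOlOOOOlOlOO) expands symbol-by-symbol to lOl lOl OO lOl OO lOl lOl lOl lOl OO lOl OO lOl lOl; joining the 14 pieces gives the next term.

lOllOlOOlOlOOlOllOllOllOlOOlOlOOlOllOl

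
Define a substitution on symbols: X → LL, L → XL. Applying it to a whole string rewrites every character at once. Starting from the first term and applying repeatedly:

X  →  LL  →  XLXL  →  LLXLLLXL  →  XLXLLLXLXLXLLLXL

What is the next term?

Rewriting the 16 symbols of XLXLLLXLXLXLLLXL one by one yields LL XL LL XL XL XL LL XL LL XL LL XL XL XL LL XL; concatenated:

LLXLLLXLXLXLLLXLLLXLLLXLXLXLLLXL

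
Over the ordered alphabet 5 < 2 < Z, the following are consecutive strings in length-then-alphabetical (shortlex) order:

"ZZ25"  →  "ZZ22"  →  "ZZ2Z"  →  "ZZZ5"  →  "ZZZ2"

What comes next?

ZZZZ

The successor of ZZZ2 increments the rightmost position that isn't already Z and resets every position after it to 5.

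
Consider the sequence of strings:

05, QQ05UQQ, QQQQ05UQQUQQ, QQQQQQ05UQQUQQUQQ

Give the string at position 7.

Every step adds QQ to the front and UQQ to the end of the previous string.
From QQQQQQ05UQQUQQUQQ, 3 further steps: QQQQQQ05UQQUQQUQQ → QQQQQQQQ05UQQUQQUQQUQQ → QQQQQQQQQQ05UQQUQQUQQUQQUQQ → (answer).

QQQQQQQQQQQQ05UQQUQQUQQUQQUQQUQQ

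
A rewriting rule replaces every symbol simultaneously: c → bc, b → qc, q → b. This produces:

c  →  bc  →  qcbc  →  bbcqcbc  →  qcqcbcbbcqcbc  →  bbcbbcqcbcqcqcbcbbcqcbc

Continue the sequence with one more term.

Replace each of the 23 characters of bbcbbcqcbcqcqcbcbbcqcbc in place — qc qc bc qc qc bc b bc qc bc b bc b bc qc bc qc qc bc b bc qc bc — and concatenate.

qcqcbcqcqcbcbbcqcbcbbcbbcqcbcqcqcbcbbcqcbc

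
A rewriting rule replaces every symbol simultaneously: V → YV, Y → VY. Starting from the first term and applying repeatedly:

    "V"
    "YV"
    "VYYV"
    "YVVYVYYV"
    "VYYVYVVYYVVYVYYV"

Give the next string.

Rewriting the 16 symbols of VYYVYVVYYVVYVYYV one by one yields YV VY VY YV VY YV YV VY VY YV YV VY YV VY VY YV; concatenated:

YVVYVYYVVYYVYVVYVYYVYVVYYVVYVYYV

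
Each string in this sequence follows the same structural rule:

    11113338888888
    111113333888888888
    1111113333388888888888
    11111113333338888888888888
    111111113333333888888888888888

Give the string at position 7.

11111111113333333338888888888888888888

Each string has the form 1^{n+1} 3^{n} 8^{2n+1}, where the shown terms are n = 3, 4, 5, 6, 7.
For term 7, n = 9, so the run lengths are 10, 9, 19.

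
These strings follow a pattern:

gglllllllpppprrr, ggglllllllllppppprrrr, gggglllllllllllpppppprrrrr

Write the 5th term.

gggggglllllllllllllllpppppppprrrrrrr

Reading off run lengths: g runs 2, 3, 4; l runs 7, 9, 11; p runs 4, 5, 6; r runs 3, 4, 5 — each is linear in n, where the shown terms are n = 3, 4, 5.
For term 5, n = 7, so the run lengths are 6, 15, 8, 7.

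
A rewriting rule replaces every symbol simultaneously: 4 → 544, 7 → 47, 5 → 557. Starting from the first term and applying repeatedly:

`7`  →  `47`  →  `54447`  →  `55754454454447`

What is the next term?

5575574755754454455754454455754454454447

Replace each of the 14 characters of 55754454454447 in place — 557 557 47 557 544 544 557 544 544 557 544 544 544 47 — and concatenate.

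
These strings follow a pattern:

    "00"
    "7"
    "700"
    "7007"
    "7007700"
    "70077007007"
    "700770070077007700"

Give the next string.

This is a Fibonacci-style word recurrence s(k) = s(k−1)·s(k−2): e.g. 7·00 = 700.
The next term joins 700770070077007700 and 70077007007.

70077007007700770070077007007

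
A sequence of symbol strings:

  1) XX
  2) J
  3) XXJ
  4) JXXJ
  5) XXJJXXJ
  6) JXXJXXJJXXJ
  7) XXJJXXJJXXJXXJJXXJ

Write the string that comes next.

Each term (from the third on) is the two preceding terms concatenated in order: term 3 = XX·J = XXJ.
So term 8 is JXXJXXJJXXJ·XXJJXXJJXXJXXJJXXJ.

JXXJXXJJXXJXXJJXXJJXXJXXJJXXJ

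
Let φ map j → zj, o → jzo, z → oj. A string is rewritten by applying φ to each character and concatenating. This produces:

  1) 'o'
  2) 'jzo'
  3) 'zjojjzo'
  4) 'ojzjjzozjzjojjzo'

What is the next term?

jzozjojzjzjojjzoojzjojzjjzozjzjojjzo

φ(ojzjjzozjzjojjzo) expands symbol-by-symbol to jzo zj oj zj zj oj jzo oj zj oj zj jzo zj zj oj jzo; joining the 16 pieces gives the next term.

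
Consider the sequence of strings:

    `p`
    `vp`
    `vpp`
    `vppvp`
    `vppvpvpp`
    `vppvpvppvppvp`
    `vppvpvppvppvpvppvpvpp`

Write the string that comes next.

vppvpvppvppvpvppvpvppvppvpvppvppvp

This is a Fibonacci-style word recurrence s(k) = s(k−1)·s(k−2): e.g. vp·p = vpp.
The next term joins vppvpvppvppvpvppvpvpp and vppvpvppvppvp.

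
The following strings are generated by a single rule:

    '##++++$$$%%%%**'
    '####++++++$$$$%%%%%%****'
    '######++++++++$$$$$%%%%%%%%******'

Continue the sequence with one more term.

########++++++++++$$$$$$%%%%%%%%%%********

Reading off run lengths: # runs 2, 4, 6; + runs 4, 6, 8; $ runs 3, 4, 5; % runs 4, 6, 8; * runs 2, 4, 6 — each is linear in n (n = 1, 2, …).
For the next term, n = 4, so the run lengths are 8, 10, 6, 10, 8.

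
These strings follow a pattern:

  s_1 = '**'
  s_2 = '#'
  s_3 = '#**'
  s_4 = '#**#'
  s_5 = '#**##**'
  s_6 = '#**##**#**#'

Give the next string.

From term 3 onward, concatenate the last term with the second-to-last: #·** = #**, #**·# = #**#, …
Continuing: #**##**#**# · #**##** gives term 7.

#**##**#**##**##**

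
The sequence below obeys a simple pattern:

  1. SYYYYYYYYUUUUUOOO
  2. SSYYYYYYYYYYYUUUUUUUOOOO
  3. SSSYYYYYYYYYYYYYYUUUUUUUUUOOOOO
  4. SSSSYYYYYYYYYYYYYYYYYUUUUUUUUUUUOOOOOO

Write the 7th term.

SSSSSSSYYYYYYYYYYYYYYYYYYYYYYYYYYUUUUUUUUUUUUUUUUUOOOOOOOOO

Term n consists of n-1 S's, followed by 3n+2 Y's, followed by 2n+1 U's, followed by n+1 O's, where the shown terms are n = 2, 3, 4, 5.
Setting n = 8 gives 7, 26, 17, 9 characters in each block.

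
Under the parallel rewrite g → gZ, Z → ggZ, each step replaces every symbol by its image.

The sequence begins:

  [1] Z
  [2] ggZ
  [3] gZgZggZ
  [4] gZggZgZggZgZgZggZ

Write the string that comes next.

Rewriting the 17 symbols of gZggZgZggZgZgZggZ one by one yields gZ ggZ gZ gZ ggZ gZ ggZ gZ gZ ggZ gZ ggZ gZ ggZ gZ gZ ggZ; concatenated:

gZggZgZgZggZgZggZgZgZggZgZggZgZggZgZgZggZ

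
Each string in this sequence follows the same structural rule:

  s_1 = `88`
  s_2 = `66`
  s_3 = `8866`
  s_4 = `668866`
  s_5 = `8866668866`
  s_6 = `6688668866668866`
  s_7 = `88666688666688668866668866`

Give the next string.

668866886666886688666688666688668866668866

This is a Fibonacci-style word recurrence s(k) = s(k−2)·s(k−1): e.g. 88·66 = 8866.
Continuing: 6688668866668866 · 88666688666688668866668866 gives term 8.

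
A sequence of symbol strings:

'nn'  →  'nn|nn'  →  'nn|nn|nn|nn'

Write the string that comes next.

Every step duplicates the string with '|' between the halves.
Doubling nn|nn|nn|nn with '|' between the halves:

nn|nn|nn|nn|nn|nn|nn|nn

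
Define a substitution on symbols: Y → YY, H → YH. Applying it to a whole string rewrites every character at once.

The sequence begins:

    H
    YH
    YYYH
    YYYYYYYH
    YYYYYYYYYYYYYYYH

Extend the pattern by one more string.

YYYYYYYYYYYYYYYYYYYYYYYYYYYYYYYH

φ(YYYYYYYYYYYYYYYH) expands symbol-by-symbol to YY YY YY YY YY YY YY YY YY YY YY YY YY YY YY YH; joining the 16 pieces gives the next term.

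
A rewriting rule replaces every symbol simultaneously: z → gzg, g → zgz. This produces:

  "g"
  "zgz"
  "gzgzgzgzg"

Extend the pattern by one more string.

zgzgzgzgzgzgzgzgzgzgzgzgzgz

Rewriting each symbol of gzgzgzgzg: g→zgz, z→gzg, g→zgz, z→gzg, g→zgz, z→gzg, g→zgz, z→gzg, g→zgz, which concatenates to zgz gzg zgz gzg zgz gzg zgz gzg zgz.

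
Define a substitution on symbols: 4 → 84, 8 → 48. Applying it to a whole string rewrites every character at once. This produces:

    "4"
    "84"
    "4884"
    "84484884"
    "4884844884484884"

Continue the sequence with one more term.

Rewriting the 16 symbols of 4884844884484884 one by one yields 84 48 48 84 48 84 84 48 48 84 84 48 84 48 48 84; concatenated:

84484884488484484884844884484884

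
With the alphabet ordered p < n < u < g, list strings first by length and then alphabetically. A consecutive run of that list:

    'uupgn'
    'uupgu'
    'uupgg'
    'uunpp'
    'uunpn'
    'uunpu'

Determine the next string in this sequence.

Treat uunpu as a base-4 numeral over the given alphabet and add one, carrying through any trailing g's.

uunpg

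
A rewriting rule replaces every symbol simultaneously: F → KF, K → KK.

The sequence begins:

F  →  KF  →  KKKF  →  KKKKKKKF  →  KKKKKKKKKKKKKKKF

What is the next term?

Rewriting the 16 symbols of KKKKKKKKKKKKKKKF one by one yields KK KK KK KK KK KK KK KK KK KK KK KK KK KK KK KF; concatenated:

KKKKKKKKKKKKKKKKKKKKKKKKKKKKKKKF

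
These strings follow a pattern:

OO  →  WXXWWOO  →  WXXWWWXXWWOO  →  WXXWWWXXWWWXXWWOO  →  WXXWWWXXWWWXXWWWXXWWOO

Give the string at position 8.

The strings grow by a fixed prefix WXXWW each time.
From WXXWWWXXWWWXXWWWXXWWOO, 3 further steps: WXXWWWXXWWWXXWWWXXWWOO → WXXWWWXXWWWXXWWWXXWWWXXWWOO → WXXWWWXXWWWXXWWWXXWWWXXWWWXXWWOO → (answer).

WXXWWWXXWWWXXWWWXXWWWXXWWWXXWWWXXWWOO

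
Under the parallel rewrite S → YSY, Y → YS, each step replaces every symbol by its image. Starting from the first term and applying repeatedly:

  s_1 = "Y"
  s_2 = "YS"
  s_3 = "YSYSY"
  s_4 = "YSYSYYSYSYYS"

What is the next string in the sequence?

Apply φ to YSYSYYSYSYYS symbol by symbol: Y→YS, S→YSY, Y→YS, S→YSY, Y→YS, Y→YS, S→YSY, Y→YS, S→YSY, Y→YS, Y→YS, S→YSY; joined: YS YSY YS YSY YS YS YSY YS YSY YS YS YSY.

YSYSYYSYSYYSYSYSYYSYSYYSYSYSY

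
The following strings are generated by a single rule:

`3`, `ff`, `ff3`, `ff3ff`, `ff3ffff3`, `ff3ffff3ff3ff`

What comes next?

ff3ffff3ff3ffff3ffff3

Each term (from the third on) is the previous term followed by the one before it: term 3 = ff·3 = ff3.
The next term joins ff3ffff3ff3ff and ff3ffff3.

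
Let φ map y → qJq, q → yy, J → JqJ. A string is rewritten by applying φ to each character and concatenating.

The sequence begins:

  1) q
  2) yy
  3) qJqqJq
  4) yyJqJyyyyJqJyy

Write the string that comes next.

Replace each of the 14 characters of yyJqJyyyyJqJyy in place — qJq qJq JqJ yy JqJ qJq qJq qJq qJq JqJ yy JqJ qJq qJq — and concatenate.

qJqqJqJqJyyJqJqJqqJqqJqqJqJqJyyJqJqJqqJq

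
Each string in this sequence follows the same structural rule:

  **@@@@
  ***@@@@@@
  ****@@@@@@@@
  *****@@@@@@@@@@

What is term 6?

*******@@@@@@@@@@@@@@

Term n consists of n *'s, followed by 2n @'s, where the shown terms are n = 2, 3, 4, 5.
Setting n = 7 gives 7, 14 characters in each block.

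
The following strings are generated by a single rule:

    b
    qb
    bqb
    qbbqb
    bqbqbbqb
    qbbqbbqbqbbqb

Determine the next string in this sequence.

This is a Fibonacci-style word recurrence s(k) = s(k−2)·s(k−1): e.g. b·qb = bqb.
The next term joins bqbqbbqb and qbbqbbqbqbbqb.

bqbqbbqbqbbqbbqbqbbqb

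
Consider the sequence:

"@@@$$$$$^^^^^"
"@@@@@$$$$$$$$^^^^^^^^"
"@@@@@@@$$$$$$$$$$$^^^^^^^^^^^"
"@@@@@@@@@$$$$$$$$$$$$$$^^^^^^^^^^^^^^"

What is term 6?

@@@@@@@@@@@@@$$$$$$$$$$$$$$$$$$$$^^^^^^^^^^^^^^^^^^^^

Reading off run lengths: @ runs 3, 5, 7, 9; $ runs 5, 8, 11, 14; ^ runs 5, 8, 11, 14 — each is linear in n, where the shown terms are n = 2, 3, 4, 5.
Setting n = 7 gives 13, 20, 20 characters in each block.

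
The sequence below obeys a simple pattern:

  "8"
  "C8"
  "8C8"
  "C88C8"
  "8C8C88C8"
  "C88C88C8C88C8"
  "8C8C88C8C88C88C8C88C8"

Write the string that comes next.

From term 3 onward, concatenate the second-to-last term with the last: 8·C8 = 8C8, C8·8C8 = C88C8, …
So term 8 is C88C88C8C88C8·8C8C88C8C88C88C8C88C8.

C88C88C8C88C88C8C88C8C88C88C8C88C8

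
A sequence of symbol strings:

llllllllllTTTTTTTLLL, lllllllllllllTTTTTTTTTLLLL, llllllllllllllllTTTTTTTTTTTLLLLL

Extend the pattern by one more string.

Reading off run lengths: l runs 10, 13, 16; T runs 7, 9, 11; L runs 3, 4, 5 — each is linear in n, where the shown terms are n = 3, 4, 5.
Setting n = 6 gives 19, 13, 6 characters in each block.

lllllllllllllllllllTTTTTTTTTTTTTLLLLLL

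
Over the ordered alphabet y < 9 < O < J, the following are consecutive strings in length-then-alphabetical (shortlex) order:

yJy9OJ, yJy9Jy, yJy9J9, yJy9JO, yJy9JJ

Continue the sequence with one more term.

Find the rightmost character of yJy9JJ below J, bump it to the next letter, and reset everything to its right to y.

yJyOyy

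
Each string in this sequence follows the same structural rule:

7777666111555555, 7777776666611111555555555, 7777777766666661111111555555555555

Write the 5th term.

7777777777776666666666611111111111555555555555555555

The n-th term is 2n 7's then 2n-1 6's then 2n-1 1's then 3n 5's, where the shown terms are n = 2, 3, 4.
For term 5, n = 6, so the run lengths are 12, 11, 11, 18.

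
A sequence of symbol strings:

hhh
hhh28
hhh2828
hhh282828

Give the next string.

hhh28282828

The strings grow by a fixed suffix 28 each time.
So the next term is hhh282828·28.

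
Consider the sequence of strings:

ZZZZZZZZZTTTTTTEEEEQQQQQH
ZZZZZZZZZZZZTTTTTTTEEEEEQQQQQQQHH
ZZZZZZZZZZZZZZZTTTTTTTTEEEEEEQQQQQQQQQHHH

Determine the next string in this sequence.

Term n consists of 3n Z's, followed by n+3 T's, followed by n+1 E's, followed by 2n-1 Q's, followed by n-2 H's, where the shown terms are n = 3, 4, 5.
For the next term, n = 6, so the run lengths are 18, 9, 7, 11, 4.

ZZZZZZZZZZZZZZZZZZTTTTTTTTTEEEEEEEQQQQQQQQQQQHHHH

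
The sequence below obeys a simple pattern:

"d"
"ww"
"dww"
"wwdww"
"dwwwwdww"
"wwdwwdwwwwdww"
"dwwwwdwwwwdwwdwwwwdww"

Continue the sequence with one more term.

wwdwwdwwwwdwwdwwwwdwwwwdwwdwwwwdww

From term 3 onward, concatenate the second-to-last term with the last: d·ww = dww, ww·dww = wwdww, …
Continuing: wwdwwdwwwwdww · dwwwwdwwwwdwwdwwwwdww gives term 8.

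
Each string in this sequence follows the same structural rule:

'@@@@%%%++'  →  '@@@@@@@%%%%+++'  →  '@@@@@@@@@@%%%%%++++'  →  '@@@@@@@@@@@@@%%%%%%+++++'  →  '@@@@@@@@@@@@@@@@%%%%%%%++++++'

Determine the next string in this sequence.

The n-th term is 3n+1 @'s then n+2 %'s then n+1 +'s (n = 1, 2, …).
At n = 6 the blocks have lengths 19, 8, 7.

@@@@@@@@@@@@@@@@@@@%%%%%%%%+++++++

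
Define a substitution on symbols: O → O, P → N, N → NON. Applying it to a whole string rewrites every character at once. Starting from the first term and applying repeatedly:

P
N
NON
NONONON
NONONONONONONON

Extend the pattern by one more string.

φ(NONONONONONONON) expands symbol-by-symbol to NON O NON O NON O NON O NON O NON O NON O NON; joining the 15 pieces gives the next term.

NONONONONONONONONONONONONONONON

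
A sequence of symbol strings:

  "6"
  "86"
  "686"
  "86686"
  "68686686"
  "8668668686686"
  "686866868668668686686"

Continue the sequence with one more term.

This is a Fibonacci-style word recurrence s(k) = s(k−2)·s(k−1): e.g. 6·86 = 686.
So term 8 is 8668668686686·686866868668668686686.

8668668686686686866868668668686686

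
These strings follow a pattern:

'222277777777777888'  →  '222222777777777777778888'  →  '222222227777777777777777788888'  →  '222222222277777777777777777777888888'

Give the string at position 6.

222222222222227777777777777777777777777788888888

Each string has the form 2^{2n-2} 7^{3n+2} 8^{n}, where the shown terms are n = 3, 4, 5, 6.
At n = 8 the blocks have lengths 14, 26, 8.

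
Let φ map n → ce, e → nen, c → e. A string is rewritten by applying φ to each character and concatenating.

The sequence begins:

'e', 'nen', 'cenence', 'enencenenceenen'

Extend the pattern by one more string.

Applying the rule to each of the 15 symbols of enencenenceenen gives the pieces nen ce nen ce e nen ce nen ce e nen nen ce nen ce, which concatenate to the answer.

nencenenceenencenenceenennencenence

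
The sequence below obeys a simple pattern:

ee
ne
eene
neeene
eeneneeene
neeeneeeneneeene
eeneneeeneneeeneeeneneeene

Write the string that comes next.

This is a Fibonacci-style word recurrence s(k) = s(k−2)·s(k−1): e.g. ee·ne = eene.
Continuing: neeeneeeneneeene · eeneneeeneneeeneeeneneeene gives term 8.

neeeneeeneneeeneeeneneeeneneeeneeeneneeene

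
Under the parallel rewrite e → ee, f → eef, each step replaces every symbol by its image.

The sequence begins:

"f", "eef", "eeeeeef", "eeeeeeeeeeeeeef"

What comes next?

Rewriting the 15 symbols of eeeeeeeeeeeeeef one by one yields ee ee ee ee ee ee ee ee ee ee ee ee ee ee eef; concatenated:

eeeeeeeeeeeeeeeeeeeeeeeeeeeeeef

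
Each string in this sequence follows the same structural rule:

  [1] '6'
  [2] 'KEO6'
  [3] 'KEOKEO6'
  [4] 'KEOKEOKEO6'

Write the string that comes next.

KEOKEOKEOKEO6

Every step adds KEO at the front: s(k+1) = KEO·s(k).
So the next term is KEO·KEOKEOKEO6.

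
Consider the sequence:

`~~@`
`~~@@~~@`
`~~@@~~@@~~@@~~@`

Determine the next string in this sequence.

~~@@~~@@~~@@~~@@~~@@~~@@~~@@~~@

s(k+1) = s(k)·@·s(k) — each term doubles the last with '@' between the halves.
One more doubling of ~~@@~~@@~~@@~~@ gives the answer.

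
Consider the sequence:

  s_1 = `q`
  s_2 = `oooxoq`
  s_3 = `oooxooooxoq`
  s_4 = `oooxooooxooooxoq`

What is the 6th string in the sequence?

oooxooooxooooxooooxooooxoq

Every step adds oooxo at the front: s(k+1) = oooxo·s(k).
From oooxooooxooooxoq, 2 further steps: oooxooooxooooxoq → oooxooooxooooxooooxoq → (answer).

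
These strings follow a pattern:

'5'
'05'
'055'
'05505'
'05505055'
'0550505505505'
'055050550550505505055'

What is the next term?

Each term (from the third on) is the previous term followed by the one before it: term 3 = 05·5 = 055.
So term 8 is 055050550550505505055·0550505505505.

0550505505505055050550550505505505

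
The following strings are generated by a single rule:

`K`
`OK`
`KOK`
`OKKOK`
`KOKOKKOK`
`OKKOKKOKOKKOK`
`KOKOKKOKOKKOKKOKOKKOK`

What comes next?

OKKOKKOKOKKOKKOKOKKOKOKKOKKOKOKKOK

From term 3 onward, concatenate the second-to-last term with the last: K·OK = KOK, OK·KOK = OKKOK, …
Continuing: OKKOKKOKOKKOK · KOKOKKOKOKKOKKOKOKKOK gives term 8.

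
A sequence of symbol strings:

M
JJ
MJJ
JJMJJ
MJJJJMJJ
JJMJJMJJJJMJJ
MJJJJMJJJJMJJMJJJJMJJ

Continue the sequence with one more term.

This is a Fibonacci-style word recurrence s(k) = s(k−2)·s(k−1): e.g. M·JJ = MJJ.
So term 8 is JJMJJMJJJJMJJ·MJJJJMJJJJMJJMJJJJMJJ.

JJMJJMJJJJMJJMJJJJMJJJJMJJMJJJJMJJ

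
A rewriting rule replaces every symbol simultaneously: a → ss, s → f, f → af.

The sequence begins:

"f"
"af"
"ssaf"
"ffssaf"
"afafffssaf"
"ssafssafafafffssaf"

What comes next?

Rewriting the 18 symbols of ssafssafafafffssaf one by one yields f f ss af f f ss af ss af ss af af af f f ss af; concatenated:

ffssafffssafssafssafafafffssaf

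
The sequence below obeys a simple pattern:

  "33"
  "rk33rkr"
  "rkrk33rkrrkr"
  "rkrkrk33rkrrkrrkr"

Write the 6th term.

Every step adds rk to the front and rkr to the end of the previous string.
From rkrkrk33rkrrkrrkr, 2 further steps: rkrkrk33rkrrkrrkr → rkrkrkrk33rkrrkrrkrrkr → (answer).

rkrkrkrkrk33rkrrkrrkrrkrrkr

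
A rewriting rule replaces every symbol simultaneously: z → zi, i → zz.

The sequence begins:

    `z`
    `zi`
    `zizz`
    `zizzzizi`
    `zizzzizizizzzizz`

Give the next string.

Applying the rule to each of the 16 symbols of zizzzizizizzzizz gives the pieces zi zz zi zi zi zz zi zz zi zz zi zi zi zz zi zi, which concatenate to the answer.

zizzzizizizzzizzzizzzizizizzzizi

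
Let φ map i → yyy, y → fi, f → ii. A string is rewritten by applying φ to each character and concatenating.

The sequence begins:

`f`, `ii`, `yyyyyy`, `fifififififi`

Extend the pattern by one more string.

Apply φ to fifififififi symbol by symbol: f→ii, i→yyy, f→ii, i→yyy, f→ii, i→yyy, f→ii, i→yyy, f→ii, i→yyy, f→ii, i→yyy; joined: ii yyy ii yyy ii yyy ii yyy ii yyy ii yyy.

iiyyyiiyyyiiyyyiiyyyiiyyyiiyyy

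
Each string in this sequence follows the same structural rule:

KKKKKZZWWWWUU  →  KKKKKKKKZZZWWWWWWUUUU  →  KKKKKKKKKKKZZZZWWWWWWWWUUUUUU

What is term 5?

The n-th term is 3n+2 K's then n+1 Z's then 2n+2 W's then 2n U's (n = 1, 2, …).
For term 5, n = 5, so the run lengths are 17, 6, 12, 10.

KKKKKKKKKKKKKKKKKZZZZZZWWWWWWWWWWWWUUUUUUUUUU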